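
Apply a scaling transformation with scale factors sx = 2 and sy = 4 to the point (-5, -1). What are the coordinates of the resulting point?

Scaling matrix:
[[2, 0], [0, 4]]
Result: (-5 × 2, -1 × 4) = (-10, -4)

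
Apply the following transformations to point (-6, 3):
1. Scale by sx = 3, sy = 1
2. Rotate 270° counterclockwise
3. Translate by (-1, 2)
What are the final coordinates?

Step 1: Scale → (-18, 3)
Step 2: Rotate 270° → (3, 18)
Step 3: Translate → (2, 20)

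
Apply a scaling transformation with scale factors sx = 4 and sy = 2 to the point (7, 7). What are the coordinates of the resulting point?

Scaling matrix:
[[4, 0], [0, 2]]
Result: (7 × 4, 7 × 2) = (28, 14)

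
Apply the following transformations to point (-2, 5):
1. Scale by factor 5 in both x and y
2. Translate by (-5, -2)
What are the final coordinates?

Step 1: Scale (-2, 5) by 5 → (-10, 25)
Step 2: Translate by (-5, -2) → (-15, 23)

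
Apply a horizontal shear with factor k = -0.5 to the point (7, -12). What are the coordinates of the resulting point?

Shear matrix for horizontal shear with factor k = -0.5:
[[1, -0.50], [0, 1]]
Result: (7, -12) → (13, -12)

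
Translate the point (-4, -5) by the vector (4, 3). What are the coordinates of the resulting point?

Translation by (4, 3) (homogeneous matrix [[1, 0, 4], [0, 1, 3], [0, 0, 1]]):
x' = -4 + 4 = 0
y' = -5 + 3 = -2
Result: (0, -2)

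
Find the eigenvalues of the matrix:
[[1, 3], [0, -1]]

Characteristic equation: det(A - λI) = 0
λ² - (trace)λ + (det) = 0
trace = 1 + -1 = 0, det = (1)(-1) - (3)(0) = -1
λ² - (0)λ + (-1) = 0
λ = (0 ± √((0)² - 4·(-1))) / 2 = (0 ± √4) / 2
Solving: λ = -1, 1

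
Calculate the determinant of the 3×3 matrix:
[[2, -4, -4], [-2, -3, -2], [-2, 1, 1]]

Expansion along first row:
det = 2·det([[-3,-2],[1,1]]) - -4·det([[-2,-2],[-2,1]]) + -4·det([[-2,-3],[-2,1]])
    = 2·(-3·1 - -2·1) - -4·(-2·1 - -2·-2) + -4·(-2·1 - -3·-2)
    = 2·-1 - -4·-6 + -4·-8
    = -2 + -24 + 32 = 6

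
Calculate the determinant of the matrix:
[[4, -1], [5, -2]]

For a 2×2 matrix [[a, b], [c, d]], det = ad - bc
det = (4)(-2) - (-1)(5) = -8 - -5 = -3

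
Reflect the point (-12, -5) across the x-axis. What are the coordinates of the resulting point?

Reflection across x-axis: (-12, -5) → (-12, 5)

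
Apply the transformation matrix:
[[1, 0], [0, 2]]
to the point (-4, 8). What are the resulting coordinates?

Matrix multiplication:
[[1, 0], [0, 2]] × [-4, 8]ᵀ
= [(1)(-4) + (0)(8), (0)(-4) + (2)(8)]ᵀ
= [-4, 16]ᵀ
Result: (-4, 16)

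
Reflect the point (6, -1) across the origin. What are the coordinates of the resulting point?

Reflection across origin: (6, -1) → (-6, 1)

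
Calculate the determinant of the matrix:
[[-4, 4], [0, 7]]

For a 2×2 matrix [[a, b], [c, d]], det = ad - bc
det = (-4)(7) - (4)(0) = -28 - 0 = -28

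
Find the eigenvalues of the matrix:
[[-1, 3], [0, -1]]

Characteristic equation: det(A - λI) = 0
λ² - (trace)λ + (det) = 0
trace = -1 + -1 = -2, det = (-1)(-1) - (3)(0) = 1
λ² - (-2)λ + (1) = 0
λ = (-2 ± √((-2)² - 4·(1))) / 2 = (-2 ± √0) / 2
Solving: λ = -1, -1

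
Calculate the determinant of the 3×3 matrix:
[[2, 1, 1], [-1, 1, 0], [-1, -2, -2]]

Expansion along first row:
det = 2·det([[1,0],[-2,-2]]) - 1·det([[-1,0],[-1,-2]]) + 1·det([[-1,1],[-1,-2]])
    = 2·(1·-2 - 0·-2) - 1·(-1·-2 - 0·-1) + 1·(-1·-2 - 1·-1)
    = 2·-2 - 1·2 + 1·3
    = -4 + -2 + 3 = -3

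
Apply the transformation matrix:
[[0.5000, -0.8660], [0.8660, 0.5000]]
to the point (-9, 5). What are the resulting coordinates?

Matrix multiplication:
[[0.5000, -0.8660], [0.8660, 0.5000]] × [-9, 5]ᵀ
= [(0.5000)(-9) + (-0.8660)(5), (0.8660)(-9) + (0.5000)(5)]ᵀ
= [-8.8300, -5.2940]ᵀ
Result: (-8.8300, -5.2940)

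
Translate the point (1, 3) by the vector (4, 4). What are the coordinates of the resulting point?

Translation by (4, 4) (homogeneous matrix [[1, 0, 4], [0, 1, 4], [0, 0, 1]]):
x' = 1 + 4 = 5
y' = 3 + 4 = 7
Result: (5, 7)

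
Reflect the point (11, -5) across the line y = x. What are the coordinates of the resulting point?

Reflection across line y = x: (11, -5) → (-5, 11)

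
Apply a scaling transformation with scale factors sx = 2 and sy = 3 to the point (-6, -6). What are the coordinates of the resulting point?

Scaling matrix:
[[2, 0], [0, 3]]
Result: (-6 × 2, -6 × 3) = (-12, -18)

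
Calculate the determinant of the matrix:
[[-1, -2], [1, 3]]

For a 2×2 matrix [[a, b], [c, d]], det = ad - bc
det = (-1)(3) - (-2)(1) = -3 - -2 = -1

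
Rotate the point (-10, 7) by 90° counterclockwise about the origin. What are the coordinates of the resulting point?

Rotation matrix for 90°: [[cos 90°, -sin 90°], [sin 90°, cos 90°]] = [[0, -1], [1, 0]]
[[0, -1], [1, 0]] × [-10, 7]ᵀ = [-7, -10]ᵀ
Result: (-7, -10)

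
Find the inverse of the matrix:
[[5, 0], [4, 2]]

For [[a,b],[c,d]], inverse = (1/det)·[[d,-b],[-c,a]]
det = (5)(2) - (0)(4) = 10 - 0 = 10
Inverse = (1/10)·[[2, 0], [-4, 5]]
= [[1/5, 0], [-2/5, 1/2]]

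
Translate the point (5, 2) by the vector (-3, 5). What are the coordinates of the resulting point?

Translation by (-3, 5) (homogeneous matrix [[1, 0, -3], [0, 1, 5], [0, 0, 1]]):
x' = 5 + -3 = 2
y' = 2 + 5 = 7
Result: (2, 7)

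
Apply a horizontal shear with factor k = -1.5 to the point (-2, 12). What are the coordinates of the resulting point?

Shear matrix for horizontal shear with factor k = -1.5:
[[1, -1.50], [0, 1]]
Result: (-2, 12) → (-20, 12)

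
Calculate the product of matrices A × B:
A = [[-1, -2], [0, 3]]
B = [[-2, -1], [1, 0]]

Matrix multiplication:
C[0][0] = -1×-2 + -2×1 = 0
C[0][1] = -1×-1 + -2×0 = 1
C[1][0] = 0×-2 + 3×1 = 3
C[1][1] = 0×-1 + 3×0 = 0
Result: [[0, 1], [3, 0]]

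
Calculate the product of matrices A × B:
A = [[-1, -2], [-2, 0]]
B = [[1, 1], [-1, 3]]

Matrix multiplication:
C[0][0] = -1×1 + -2×-1 = 1
C[0][1] = -1×1 + -2×3 = -7
C[1][0] = -2×1 + 0×-1 = -2
C[1][1] = -2×1 + 0×3 = -2
Result: [[1, -7], [-2, -2]]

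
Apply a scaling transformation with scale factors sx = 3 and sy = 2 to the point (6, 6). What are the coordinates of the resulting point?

Scaling matrix:
[[3, 0], [0, 2]]
Result: (6 × 3, 6 × 2) = (18, 12)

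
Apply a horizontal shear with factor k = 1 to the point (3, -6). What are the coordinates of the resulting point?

Shear matrix for horizontal shear with factor k = 1:
[[1, 1], [0, 1]]
Result: (3, -6) → (-3, -6)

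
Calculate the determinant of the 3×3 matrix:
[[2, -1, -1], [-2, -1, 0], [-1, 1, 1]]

Expansion along first row:
det = 2·det([[-1,0],[1,1]]) - -1·det([[-2,0],[-1,1]]) + -1·det([[-2,-1],[-1,1]])
    = 2·(-1·1 - 0·1) - -1·(-2·1 - 0·-1) + -1·(-2·1 - -1·-1)
    = 2·-1 - -1·-2 + -1·-3
    = -2 + -2 + 3 = -1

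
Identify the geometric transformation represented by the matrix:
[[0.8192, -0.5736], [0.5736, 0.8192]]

This matrix represents: rotation by 35° counterclockwise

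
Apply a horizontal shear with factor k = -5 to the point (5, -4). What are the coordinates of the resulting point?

Shear matrix for horizontal shear with factor k = -5:
[[1, -5], [0, 1]]
Result: (5, -4) → (25, -4)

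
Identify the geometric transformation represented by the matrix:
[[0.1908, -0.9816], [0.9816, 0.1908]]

This matrix represents: rotation by 79° counterclockwise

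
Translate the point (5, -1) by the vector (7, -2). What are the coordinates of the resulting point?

Translation by (7, -2) (homogeneous matrix [[1, 0, 7], [0, 1, -2], [0, 0, 1]]):
x' = 5 + 7 = 12
y' = -1 + -2 = -3
Result: (12, -3)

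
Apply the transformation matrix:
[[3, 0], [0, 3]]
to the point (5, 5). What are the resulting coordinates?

Matrix multiplication:
[[3, 0], [0, 3]] × [5, 5]ᵀ
= [(3)(5) + (0)(5), (0)(5) + (3)(5)]ᵀ
= [15, 15]ᵀ
Result: (15, 15)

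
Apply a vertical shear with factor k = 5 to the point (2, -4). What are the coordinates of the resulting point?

Shear matrix for vertical shear with factor k = 5:
[[1, 0], [5, 1]]
Result: (2, -4) → (2, 6)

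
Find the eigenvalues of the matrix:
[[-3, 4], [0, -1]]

Characteristic equation: det(A - λI) = 0
λ² - (trace)λ + (det) = 0
trace = -3 + -1 = -4, det = (-3)(-1) - (4)(0) = 3
λ² - (-4)λ + (3) = 0
λ = (-4 ± √((-4)² - 4·(3))) / 2 = (-4 ± √4) / 2
Solving: λ = -3, -1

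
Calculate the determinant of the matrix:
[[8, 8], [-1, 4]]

For a 2×2 matrix [[a, b], [c, d]], det = ad - bc
det = (8)(4) - (8)(-1) = 32 - -8 = 40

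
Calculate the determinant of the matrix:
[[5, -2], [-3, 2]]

For a 2×2 matrix [[a, b], [c, d]], det = ad - bc
det = (5)(2) - (-2)(-3) = 10 - 6 = 4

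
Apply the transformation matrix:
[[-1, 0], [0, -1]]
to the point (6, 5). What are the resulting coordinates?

Matrix multiplication:
[[-1, 0], [0, -1]] × [6, 5]ᵀ
= [(-1)(6) + (0)(5), (0)(6) + (-1)(5)]ᵀ
= [-6, -5]ᵀ
Result: (-6, -5)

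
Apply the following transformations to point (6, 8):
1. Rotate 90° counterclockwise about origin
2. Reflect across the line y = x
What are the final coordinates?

Step 1: Rotate 90° → (-8, 6)
Step 2: Reflect across line y = x → (6, -8)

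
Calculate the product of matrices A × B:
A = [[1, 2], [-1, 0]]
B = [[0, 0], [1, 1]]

Matrix multiplication:
C[0][0] = 1×0 + 2×1 = 2
C[0][1] = 1×0 + 2×1 = 2
C[1][0] = -1×0 + 0×1 = 0
C[1][1] = -1×0 + 0×1 = 0
Result: [[2, 2], [0, 0]]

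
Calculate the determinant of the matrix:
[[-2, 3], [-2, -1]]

For a 2×2 matrix [[a, b], [c, d]], det = ad - bc
det = (-2)(-1) - (3)(-2) = 2 - -6 = 8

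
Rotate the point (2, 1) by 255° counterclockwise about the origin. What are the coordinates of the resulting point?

Rotation matrix for 255°: [[cos 255°, -sin 255°], [sin 255°, cos 255°]] ≈ [[-0.258819, 0.965926], [-0.965926, -0.258819]]
[[-0.258819, 0.965926], [-0.965926, -0.258819]] × [2, 1]ᵀ ≈ [0.4483, -2.1907]ᵀ
Result: (0.4483, -2.1907)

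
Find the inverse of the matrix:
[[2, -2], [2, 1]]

For [[a,b],[c,d]], inverse = (1/det)·[[d,-b],[-c,a]]
det = (2)(1) - (-2)(2) = 2 - -4 = 6
Inverse = (1/6)·[[1, 2], [-2, 2]]
= [[1/6, 1/3], [-1/3, 1/3]]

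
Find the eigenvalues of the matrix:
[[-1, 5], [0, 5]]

Characteristic equation: det(A - λI) = 0
λ² - (trace)λ + (det) = 0
trace = -1 + 5 = 4, det = (-1)(5) - (5)(0) = -5
λ² - (4)λ + (-5) = 0
λ = (4 ± √((4)² - 4·(-5))) / 2 = (4 ± √36) / 2
Solving: λ = -1, 5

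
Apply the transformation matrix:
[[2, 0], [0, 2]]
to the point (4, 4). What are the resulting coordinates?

Matrix multiplication:
[[2, 0], [0, 2]] × [4, 4]ᵀ
= [(2)(4) + (0)(4), (0)(4) + (2)(4)]ᵀ
= [8, 8]ᵀ
Result: (8, 8)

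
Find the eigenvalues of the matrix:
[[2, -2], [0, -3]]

Characteristic equation: det(A - λI) = 0
λ² - (trace)λ + (det) = 0
trace = 2 + -3 = -1, det = (2)(-3) - (-2)(0) = -6
λ² - (-1)λ + (-6) = 0
λ = (-1 ± √((-1)² - 4·(-6))) / 2 = (-1 ± √25) / 2
Solving: λ = -3, 2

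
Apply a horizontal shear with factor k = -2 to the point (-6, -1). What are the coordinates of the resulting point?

Shear matrix for horizontal shear with factor k = -2:
[[1, -2], [0, 1]]
Result: (-6, -1) → (-4, -1)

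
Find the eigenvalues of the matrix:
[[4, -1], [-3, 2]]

Characteristic equation: det(A - λI) = 0
λ² - (trace)λ + (det) = 0
trace = 4 + 2 = 6, det = (4)(2) - (-1)(-3) = 5
λ² - (6)λ + (5) = 0
λ = (6 ± √((6)² - 4·(5))) / 2 = (6 ± √16) / 2
Solving: λ = 1, 5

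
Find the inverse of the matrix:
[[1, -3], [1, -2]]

For [[a,b],[c,d]], inverse = (1/det)·[[d,-b],[-c,a]]
det = (1)(-2) - (-3)(1) = -2 - -3 = 1
Inverse = [[-2, 3], [-1, 1]]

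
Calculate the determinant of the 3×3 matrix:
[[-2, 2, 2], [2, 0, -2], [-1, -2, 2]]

Expansion along first row:
det = -2·det([[0,-2],[-2,2]]) - 2·det([[2,-2],[-1,2]]) + 2·det([[2,0],[-1,-2]])
    = -2·(0·2 - -2·-2) - 2·(2·2 - -2·-1) + 2·(2·-2 - 0·-1)
    = -2·-4 - 2·2 + 2·-4
    = 8 + -4 + -8 = -4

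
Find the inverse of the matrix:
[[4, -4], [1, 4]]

For [[a,b],[c,d]], inverse = (1/det)·[[d,-b],[-c,a]]
det = (4)(4) - (-4)(1) = 16 - -4 = 20
Inverse = (1/20)·[[4, 4], [-1, 4]]
= [[1/5, 1/5], [-1/20, 1/5]]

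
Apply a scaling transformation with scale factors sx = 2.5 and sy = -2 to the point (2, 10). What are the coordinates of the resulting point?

Scaling matrix:
[[2.50, 0], [0, -2]]
Result: (2 × 2.5, 10 × -2) = (5, -20)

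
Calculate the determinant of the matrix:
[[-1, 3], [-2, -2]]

For a 2×2 matrix [[a, b], [c, d]], det = ad - bc
det = (-1)(-2) - (3)(-2) = 2 - -6 = 8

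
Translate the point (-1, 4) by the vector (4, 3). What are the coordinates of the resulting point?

Translation by (4, 3) (homogeneous matrix [[1, 0, 4], [0, 1, 3], [0, 0, 1]]):
x' = -1 + 4 = 3
y' = 4 + 3 = 7
Result: (3, 7)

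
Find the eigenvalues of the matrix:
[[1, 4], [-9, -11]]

Characteristic equation: det(A - λI) = 0
λ² - (trace)λ + (det) = 0
trace = 1 + -11 = -10, det = (1)(-11) - (4)(-9) = 25
λ² - (-10)λ + (25) = 0
λ = (-10 ± √((-10)² - 4·(25))) / 2 = (-10 ± √0) / 2
Solving: λ = -5, -5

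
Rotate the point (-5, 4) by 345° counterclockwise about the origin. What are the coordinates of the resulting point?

Rotation matrix for 345°: [[cos 345°, -sin 345°], [sin 345°, cos 345°]] ≈ [[0.965926, 0.258819], [-0.258819, 0.965926]]
[[0.965926, 0.258819], [-0.258819, 0.965926]] × [-5, 4]ᵀ ≈ [-3.7944, 5.1578]ᵀ
Result: (-3.7944, 5.1578)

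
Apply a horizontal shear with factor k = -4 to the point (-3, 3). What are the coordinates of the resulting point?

Shear matrix for horizontal shear with factor k = -4:
[[1, -4], [0, 1]]
Result: (-3, 3) → (-15, 3)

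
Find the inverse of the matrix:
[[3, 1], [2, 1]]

For [[a,b],[c,d]], inverse = (1/det)·[[d,-b],[-c,a]]
det = (3)(1) - (1)(2) = 3 - 2 = 1
Inverse = [[1, -1], [-2, 3]]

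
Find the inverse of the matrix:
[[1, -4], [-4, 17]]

For [[a,b],[c,d]], inverse = (1/det)·[[d,-b],[-c,a]]
det = (1)(17) - (-4)(-4) = 17 - 16 = 1
Inverse = [[17, 4], [4, 1]]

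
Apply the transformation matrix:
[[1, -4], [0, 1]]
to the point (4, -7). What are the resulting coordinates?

Matrix multiplication:
[[1, -4], [0, 1]] × [4, -7]ᵀ
= [(1)(4) + (-4)(-7), (0)(4) + (1)(-7)]ᵀ
= [32, -7]ᵀ
Result: (32, -7)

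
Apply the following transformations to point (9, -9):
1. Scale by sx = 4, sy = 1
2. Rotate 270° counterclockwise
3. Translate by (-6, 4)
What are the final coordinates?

Step 1: Scale → (36, -9)
Step 2: Rotate 270° → (-9, -36)
Step 3: Translate → (-15, -32)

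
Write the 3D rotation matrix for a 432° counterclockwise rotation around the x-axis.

Rotation matrix for counterclockwise 432° around x-axis:
cos(432°) = 0.3090, sin(432°) = 0.9511
Result: [[1, 0, 0], [0, 0.3090, -0.9511], [0, 0.9511, 0.3090]]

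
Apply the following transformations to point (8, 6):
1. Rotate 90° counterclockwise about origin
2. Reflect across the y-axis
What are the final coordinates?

Step 1: Rotate 90° → (-6, 8)
Step 2: Reflect across y-axis → (6, 8)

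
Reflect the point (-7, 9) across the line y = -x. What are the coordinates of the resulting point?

Reflection across line y = -x: (-7, 9) → (-9, 7)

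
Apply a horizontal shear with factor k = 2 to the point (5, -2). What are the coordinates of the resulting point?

Shear matrix for horizontal shear with factor k = 2:
[[1, 2], [0, 1]]
Result: (5, -2) → (1, -2)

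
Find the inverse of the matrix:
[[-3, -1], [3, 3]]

For [[a,b],[c,d]], inverse = (1/det)·[[d,-b],[-c,a]]
det = (-3)(3) - (-1)(3) = -9 - -3 = -6
Inverse = (1/-6)·[[3, 1], [-3, -3]]
= [[-1/2, -1/6], [1/2, 1/2]]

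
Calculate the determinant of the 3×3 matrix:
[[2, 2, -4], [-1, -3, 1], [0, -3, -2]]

Expansion along first row:
det = 2·det([[-3,1],[-3,-2]]) - 2·det([[-1,1],[0,-2]]) + -4·det([[-1,-3],[0,-3]])
    = 2·(-3·-2 - 1·-3) - 2·(-1·-2 - 1·0) + -4·(-1·-3 - -3·0)
    = 2·9 - 2·2 + -4·3
    = 18 + -4 + -12 = 2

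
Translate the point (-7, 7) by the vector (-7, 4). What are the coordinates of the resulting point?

Translation by (-7, 4) (homogeneous matrix [[1, 0, -7], [0, 1, 4], [0, 0, 1]]):
x' = -7 + -7 = -14
y' = 7 + 4 = 11
Result: (-14, 11)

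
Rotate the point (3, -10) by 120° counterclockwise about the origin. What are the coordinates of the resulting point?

Rotation matrix for 120°: [[cos 120°, -sin 120°], [sin 120°, cos 120°]] ≈ [[-0.500000, -0.866025], [0.866025, -0.500000]]
[[-0.500000, -0.866025], [0.866025, -0.500000]] × [3, -10]ᵀ ≈ [7.1603, 7.5981]ᵀ
Result: (7.1603, 7.5981)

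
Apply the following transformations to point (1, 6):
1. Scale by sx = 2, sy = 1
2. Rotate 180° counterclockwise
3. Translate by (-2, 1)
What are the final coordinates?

Step 1: Scale → (2, 6)
Step 2: Rotate 180° → (-2, -6)
Step 3: Translate → (-4, -5)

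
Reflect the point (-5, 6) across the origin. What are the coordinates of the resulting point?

Reflection across origin: (-5, 6) → (5, -6)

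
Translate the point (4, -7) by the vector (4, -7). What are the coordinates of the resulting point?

Translation by (4, -7) (homogeneous matrix [[1, 0, 4], [0, 1, -7], [0, 0, 1]]):
x' = 4 + 4 = 8
y' = -7 + -7 = -14
Result: (8, -14)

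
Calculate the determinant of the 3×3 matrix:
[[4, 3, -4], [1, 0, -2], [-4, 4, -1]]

Expansion along first row:
det = 4·det([[0,-2],[4,-1]]) - 3·det([[1,-2],[-4,-1]]) + -4·det([[1,0],[-4,4]])
    = 4·(0·-1 - -2·4) - 3·(1·-1 - -2·-4) + -4·(1·4 - 0·-4)
    = 4·8 - 3·-9 + -4·4
    = 32 + 27 + -16 = 43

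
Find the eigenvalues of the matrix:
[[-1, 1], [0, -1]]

Characteristic equation: det(A - λI) = 0
λ² - (trace)λ + (det) = 0
trace = -1 + -1 = -2, det = (-1)(-1) - (1)(0) = 1
λ² - (-2)λ + (1) = 0
λ = (-2 ± √((-2)² - 4·(1))) / 2 = (-2 ± √0) / 2
Solving: λ = -1, -1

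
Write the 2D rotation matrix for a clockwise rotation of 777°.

Rotation matrix formula: [[cos θ, -sin θ], [sin θ, cos θ]]
A clockwise rotation by 777° is equivalent to a counterclockwise rotation by -777°.
For θ = -777°:
cos(-777°) = 0.5446
sin(-777°) = -0.8387
Result: [[0.5446, 0.8387], [-0.8387, 0.5446]]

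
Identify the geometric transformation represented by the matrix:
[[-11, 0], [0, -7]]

This matrix represents: non-uniform scaling by sx = -11, sy = -7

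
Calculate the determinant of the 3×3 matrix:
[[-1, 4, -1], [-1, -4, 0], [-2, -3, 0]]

Expansion along first row:
det = -1·det([[-4,0],[-3,0]]) - 4·det([[-1,0],[-2,0]]) + -1·det([[-1,-4],[-2,-3]])
    = -1·(-4·0 - 0·-3) - 4·(-1·0 - 0·-2) + -1·(-1·-3 - -4·-2)
    = -1·0 - 4·0 + -1·-5
    = 0 + 0 + 5 = 5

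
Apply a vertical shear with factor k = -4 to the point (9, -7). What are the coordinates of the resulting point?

Shear matrix for vertical shear with factor k = -4:
[[1, 0], [-4, 1]]
Result: (9, -7) → (9, -43)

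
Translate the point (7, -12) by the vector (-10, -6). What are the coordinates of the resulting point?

Translation by (-10, -6) (homogeneous matrix [[1, 0, -10], [0, 1, -6], [0, 0, 1]]):
x' = 7 + -10 = -3
y' = -12 + -6 = -18
Result: (-3, -18)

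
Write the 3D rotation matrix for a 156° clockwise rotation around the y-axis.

Rotation matrix for clockwise 156° around y-axis:
A clockwise rotation by 156° is a counterclockwise rotation by -156°.
cos(-156°) = -0.9135, sin(-156°) = -0.4067
Result: [[-0.9135, 0, -0.4067], [0, 1, 0], [0.4067, 0, -0.9135]]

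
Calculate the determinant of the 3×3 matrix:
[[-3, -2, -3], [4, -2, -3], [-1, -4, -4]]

Expansion along first row:
det = -3·det([[-2,-3],[-4,-4]]) - -2·det([[4,-3],[-1,-4]]) + -3·det([[4,-2],[-1,-4]])
    = -3·(-2·-4 - -3·-4) - -2·(4·-4 - -3·-1) + -3·(4·-4 - -2·-1)
    = -3·-4 - -2·-19 + -3·-18
    = 12 + -38 + 54 = 28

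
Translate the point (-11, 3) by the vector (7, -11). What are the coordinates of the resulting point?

Translation by (7, -11) (homogeneous matrix [[1, 0, 7], [0, 1, -11], [0, 0, 1]]):
x' = -11 + 7 = -4
y' = 3 + -11 = -8
Result: (-4, -8)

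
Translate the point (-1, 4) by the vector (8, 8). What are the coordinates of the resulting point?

Translation by (8, 8) (homogeneous matrix [[1, 0, 8], [0, 1, 8], [0, 0, 1]]):
x' = -1 + 8 = 7
y' = 4 + 8 = 12
Result: (7, 12)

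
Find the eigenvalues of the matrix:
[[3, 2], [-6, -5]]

Characteristic equation: det(A - λI) = 0
λ² - (trace)λ + (det) = 0
trace = 3 + -5 = -2, det = (3)(-5) - (2)(-6) = -3
λ² - (-2)λ + (-3) = 0
λ = (-2 ± √((-2)² - 4·(-3))) / 2 = (-2 ± √16) / 2
Solving: λ = -3, 1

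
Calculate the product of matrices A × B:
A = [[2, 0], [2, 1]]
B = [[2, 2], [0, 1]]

Matrix multiplication:
C[0][0] = 2×2 + 0×0 = 4
C[0][1] = 2×2 + 0×1 = 4
C[1][0] = 2×2 + 1×0 = 4
C[1][1] = 2×2 + 1×1 = 5
Result: [[4, 4], [4, 5]]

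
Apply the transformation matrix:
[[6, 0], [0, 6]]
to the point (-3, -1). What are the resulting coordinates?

Matrix multiplication:
[[6, 0], [0, 6]] × [-3, -1]ᵀ
= [(6)(-3) + (0)(-1), (0)(-3) + (6)(-1)]ᵀ
= [-18, -6]ᵀ
Result: (-18, -6)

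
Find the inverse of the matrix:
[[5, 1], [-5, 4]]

For [[a,b],[c,d]], inverse = (1/det)·[[d,-b],[-c,a]]
det = (5)(4) - (1)(-5) = 20 - -5 = 25
Inverse = (1/25)·[[4, -1], [5, 5]]
= [[4/25, -1/25], [1/5, 1/5]]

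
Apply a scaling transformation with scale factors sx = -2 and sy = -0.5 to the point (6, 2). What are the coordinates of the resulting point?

Scaling matrix:
[[-2, 0], [0, -0.50]]
Result: (6 × -2, 2 × -0.5) = (-12, -1)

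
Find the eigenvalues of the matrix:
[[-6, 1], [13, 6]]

Characteristic equation: det(A - λI) = 0
λ² - (trace)λ + (det) = 0
trace = -6 + 6 = 0, det = (-6)(6) - (1)(13) = -49
λ² - (0)λ + (-49) = 0
λ = (0 ± √((0)² - 4·(-49))) / 2 = (0 ± √196) / 2
Solving: λ = -7, 7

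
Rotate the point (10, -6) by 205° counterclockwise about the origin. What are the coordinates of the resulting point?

Rotation matrix for 205°: [[cos 205°, -sin 205°], [sin 205°, cos 205°]] ≈ [[-0.906308, 0.422618], [-0.422618, -0.906308]]
[[-0.906308, 0.422618], [-0.422618, -0.906308]] × [10, -6]ᵀ ≈ [-11.5988, 1.2117]ᵀ
Result: (-11.5988, 1.2117)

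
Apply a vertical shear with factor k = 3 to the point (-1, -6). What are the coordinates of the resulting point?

Shear matrix for vertical shear with factor k = 3:
[[1, 0], [3, 1]]
Result: (-1, -6) → (-1, -9)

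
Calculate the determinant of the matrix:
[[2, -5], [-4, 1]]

For a 2×2 matrix [[a, b], [c, d]], det = ad - bc
det = (2)(1) - (-5)(-4) = 2 - 20 = -18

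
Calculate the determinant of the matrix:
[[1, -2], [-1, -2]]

For a 2×2 matrix [[a, b], [c, d]], det = ad - bc
det = (1)(-2) - (-2)(-1) = -2 - 2 = -4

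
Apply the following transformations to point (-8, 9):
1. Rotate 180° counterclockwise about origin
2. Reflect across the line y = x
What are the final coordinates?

Step 1: Rotate 180° → (8, -9)
Step 2: Reflect across line y = x → (-9, 8)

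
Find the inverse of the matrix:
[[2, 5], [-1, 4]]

For [[a,b],[c,d]], inverse = (1/det)·[[d,-b],[-c,a]]
det = (2)(4) - (5)(-1) = 8 - -5 = 13
Inverse = (1/13)·[[4, -5], [1, 2]]
= [[4/13, -5/13], [1/13, 2/13]]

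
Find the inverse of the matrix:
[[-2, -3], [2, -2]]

For [[a,b],[c,d]], inverse = (1/det)·[[d,-b],[-c,a]]
det = (-2)(-2) - (-3)(2) = 4 - -6 = 10
Inverse = (1/10)·[[-2, 3], [-2, -2]]
= [[-1/5, 3/10], [-1/5, -1/5]]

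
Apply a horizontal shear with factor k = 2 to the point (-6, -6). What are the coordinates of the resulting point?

Shear matrix for horizontal shear with factor k = 2:
[[1, 2], [0, 1]]
Result: (-6, -6) → (-18, -6)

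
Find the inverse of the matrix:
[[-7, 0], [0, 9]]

For [[a,b],[c,d]], inverse = (1/det)·[[d,-b],[-c,a]]
det = (-7)(9) - (0)(0) = -63 - 0 = -63
Inverse = (1/-63)·[[9, 0], [0, -7]]
= [[-1/7, 0], [0, 1/9]]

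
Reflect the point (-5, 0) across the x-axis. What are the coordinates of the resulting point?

Reflection across x-axis: (-5, 0) → (-5, 0)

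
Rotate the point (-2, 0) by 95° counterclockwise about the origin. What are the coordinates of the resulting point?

Rotation matrix for 95°: [[cos 95°, -sin 95°], [sin 95°, cos 95°]] ≈ [[-0.087156, -0.996195], [0.996195, -0.087156]]
[[-0.087156, -0.996195], [0.996195, -0.087156]] × [-2, 0]ᵀ ≈ [0.1743, -1.9924]ᵀ
Result: (0.1743, -1.9924)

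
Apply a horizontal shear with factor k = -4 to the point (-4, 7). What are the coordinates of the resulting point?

Shear matrix for horizontal shear with factor k = -4:
[[1, -4], [0, 1]]
Result: (-4, 7) → (-32, 7)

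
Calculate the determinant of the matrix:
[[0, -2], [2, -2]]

For a 2×2 matrix [[a, b], [c, d]], det = ad - bc
det = (0)(-2) - (-2)(2) = 0 - -4 = 4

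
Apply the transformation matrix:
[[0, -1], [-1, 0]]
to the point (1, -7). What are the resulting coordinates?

Matrix multiplication:
[[0, -1], [-1, 0]] × [1, -7]ᵀ
= [(0)(1) + (-1)(-7), (-1)(1) + (0)(-7)]ᵀ
= [7, -1]ᵀ
Result: (7, -1)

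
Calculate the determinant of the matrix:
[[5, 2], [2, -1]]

For a 2×2 matrix [[a, b], [c, d]], det = ad - bc
det = (5)(-1) - (2)(2) = -5 - 4 = -9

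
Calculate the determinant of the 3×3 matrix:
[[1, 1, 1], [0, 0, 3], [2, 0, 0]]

Expansion along first row:
det = 1·det([[0,3],[0,0]]) - 1·det([[0,3],[2,0]]) + 1·det([[0,0],[2,0]])
    = 1·(0·0 - 3·0) - 1·(0·0 - 3·2) + 1·(0·0 - 0·2)
    = 1·0 - 1·-6 + 1·0
    = 0 + 6 + 0 = 6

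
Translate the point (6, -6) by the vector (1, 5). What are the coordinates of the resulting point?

Translation by (1, 5) (homogeneous matrix [[1, 0, 1], [0, 1, 5], [0, 0, 1]]):
x' = 6 + 1 = 7
y' = -6 + 5 = -1
Result: (7, -1)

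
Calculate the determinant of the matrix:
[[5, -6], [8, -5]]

For a 2×2 matrix [[a, b], [c, d]], det = ad - bc
det = (5)(-5) - (-6)(8) = -25 - -48 = 23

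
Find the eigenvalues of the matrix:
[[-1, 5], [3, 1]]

Characteristic equation: det(A - λI) = 0
λ² - (trace)λ + (det) = 0
trace = -1 + 1 = 0, det = (-1)(1) - (5)(3) = -16
λ² - (0)λ + (-16) = 0
λ = (0 ± √((0)² - 4·(-16))) / 2 = (0 ± √64) / 2
Solving: λ = -4, 4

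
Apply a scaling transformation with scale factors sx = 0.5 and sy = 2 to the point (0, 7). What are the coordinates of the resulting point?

Scaling matrix:
[[0.50, 0], [0, 2]]
Result: (0 × 0.5, 7 × 2) = (0, 14)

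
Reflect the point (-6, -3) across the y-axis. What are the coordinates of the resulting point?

Reflection across y-axis: (-6, -3) → (6, -3)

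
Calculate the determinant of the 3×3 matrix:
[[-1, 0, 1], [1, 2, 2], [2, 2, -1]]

Expansion along first row:
det = -1·det([[2,2],[2,-1]]) - 0·det([[1,2],[2,-1]]) + 1·det([[1,2],[2,2]])
    = -1·(2·-1 - 2·2) - 0·(1·-1 - 2·2) + 1·(1·2 - 2·2)
    = -1·-6 - 0·-5 + 1·-2
    = 6 + 0 + -2 = 4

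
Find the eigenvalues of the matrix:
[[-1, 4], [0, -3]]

Characteristic equation: det(A - λI) = 0
λ² - (trace)λ + (det) = 0
trace = -1 + -3 = -4, det = (-1)(-3) - (4)(0) = 3
λ² - (-4)λ + (3) = 0
λ = (-4 ± √((-4)² - 4·(3))) / 2 = (-4 ± √4) / 2
Solving: λ = -3, -1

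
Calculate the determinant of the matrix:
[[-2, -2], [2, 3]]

For a 2×2 matrix [[a, b], [c, d]], det = ad - bc
det = (-2)(3) - (-2)(2) = -6 - -4 = -2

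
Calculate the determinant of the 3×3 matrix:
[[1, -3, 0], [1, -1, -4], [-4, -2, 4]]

Expansion along first row:
det = 1·det([[-1,-4],[-2,4]]) - -3·det([[1,-4],[-4,4]]) + 0·det([[1,-1],[-4,-2]])
    = 1·(-1·4 - -4·-2) - -3·(1·4 - -4·-4) + 0·(1·-2 - -1·-4)
    = 1·-12 - -3·-12 + 0·-6
    = -12 + -36 + 0 = -48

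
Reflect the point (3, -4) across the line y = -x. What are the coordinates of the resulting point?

Reflection across line y = -x: (3, -4) → (4, -3)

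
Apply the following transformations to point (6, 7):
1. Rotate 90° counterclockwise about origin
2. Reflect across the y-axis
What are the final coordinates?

Step 1: Rotate 90° → (-7, 6)
Step 2: Reflect across y-axis → (7, 6)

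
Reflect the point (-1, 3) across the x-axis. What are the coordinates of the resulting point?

Reflection across x-axis: (-1, 3) → (-1, -3)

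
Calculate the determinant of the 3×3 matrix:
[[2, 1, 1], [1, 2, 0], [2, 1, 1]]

Expansion along first row:
det = 2·det([[2,0],[1,1]]) - 1·det([[1,0],[2,1]]) + 1·det([[1,2],[2,1]])
    = 2·(2·1 - 0·1) - 1·(1·1 - 0·2) + 1·(1·1 - 2·2)
    = 2·2 - 1·1 + 1·-3
    = 4 + -1 + -3 = 0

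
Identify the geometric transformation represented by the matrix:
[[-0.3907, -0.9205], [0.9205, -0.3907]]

This matrix represents: rotation by 113° counterclockwise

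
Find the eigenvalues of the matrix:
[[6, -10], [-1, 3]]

Characteristic equation: det(A - λI) = 0
λ² - (trace)λ + (det) = 0
trace = 6 + 3 = 9, det = (6)(3) - (-10)(-1) = 8
λ² - (9)λ + (8) = 0
λ = (9 ± √((9)² - 4·(8))) / 2 = (9 ± √49) / 2
Solving: λ = 1, 8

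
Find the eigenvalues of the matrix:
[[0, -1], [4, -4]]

Characteristic equation: det(A - λI) = 0
λ² - (trace)λ + (det) = 0
trace = 0 + -4 = -4, det = (0)(-4) - (-1)(4) = 4
λ² - (-4)λ + (4) = 0
λ = (-4 ± √((-4)² - 4·(4))) / 2 = (-4 ± √0) / 2
Solving: λ = -2, -2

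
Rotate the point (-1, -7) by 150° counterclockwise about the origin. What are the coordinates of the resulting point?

Rotation matrix for 150°: [[cos 150°, -sin 150°], [sin 150°, cos 150°]] ≈ [[-0.866025, -0.500000], [0.500000, -0.866025]]
[[-0.866025, -0.500000], [0.500000, -0.866025]] × [-1, -7]ᵀ ≈ [4.3660, 5.5622]ᵀ
Result: (4.3660, 5.5622)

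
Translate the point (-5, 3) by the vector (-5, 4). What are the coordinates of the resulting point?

Translation by (-5, 4) (homogeneous matrix [[1, 0, -5], [0, 1, 4], [0, 0, 1]]):
x' = -5 + -5 = -10
y' = 3 + 4 = 7
Result: (-10, 7)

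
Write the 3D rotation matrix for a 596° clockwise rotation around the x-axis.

Rotation matrix for clockwise 596° around x-axis:
A clockwise rotation by 596° is a counterclockwise rotation by -596°.
cos(-596°) = -0.5592, sin(-596°) = 0.8290
Result: [[1, 0, 0], [0, -0.5592, -0.8290], [0, 0.8290, -0.5592]]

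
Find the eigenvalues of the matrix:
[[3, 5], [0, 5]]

Characteristic equation: det(A - λI) = 0
λ² - (trace)λ + (det) = 0
trace = 3 + 5 = 8, det = (3)(5) - (5)(0) = 15
λ² - (8)λ + (15) = 0
λ = (8 ± √((8)² - 4·(15))) / 2 = (8 ± √4) / 2
Solving: λ = 3, 5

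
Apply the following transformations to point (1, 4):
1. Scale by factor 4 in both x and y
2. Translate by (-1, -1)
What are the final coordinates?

Step 1: Scale (1, 4) by 4 → (4, 16)
Step 2: Translate by (-1, -1) → (3, 15)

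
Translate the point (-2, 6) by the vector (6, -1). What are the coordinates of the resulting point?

Translation by (6, -1) (homogeneous matrix [[1, 0, 6], [0, 1, -1], [0, 0, 1]]):
x' = -2 + 6 = 4
y' = 6 + -1 = 5
Result: (4, 5)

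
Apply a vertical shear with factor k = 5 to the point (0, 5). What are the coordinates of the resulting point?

Shear matrix for vertical shear with factor k = 5:
[[1, 0], [5, 1]]
Result: (0, 5) → (0, 5)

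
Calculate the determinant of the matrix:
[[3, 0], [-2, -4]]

For a 2×2 matrix [[a, b], [c, d]], det = ad - bc
det = (3)(-4) - (0)(-2) = -12 - 0 = -12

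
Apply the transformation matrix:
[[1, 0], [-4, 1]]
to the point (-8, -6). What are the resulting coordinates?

Matrix multiplication:
[[1, 0], [-4, 1]] × [-8, -6]ᵀ
= [(1)(-8) + (0)(-6), (-4)(-8) + (1)(-6)]ᵀ
= [-8, 26]ᵀ
Result: (-8, 26)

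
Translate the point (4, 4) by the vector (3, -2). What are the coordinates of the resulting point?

Translation by (3, -2) (homogeneous matrix [[1, 0, 3], [0, 1, -2], [0, 0, 1]]):
x' = 4 + 3 = 7
y' = 4 + -2 = 2
Result: (7, 2)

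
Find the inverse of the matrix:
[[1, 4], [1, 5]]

For [[a,b],[c,d]], inverse = (1/det)·[[d,-b],[-c,a]]
det = (1)(5) - (4)(1) = 5 - 4 = 1
Inverse = [[5, -4], [-1, 1]]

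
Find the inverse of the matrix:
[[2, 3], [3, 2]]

For [[a,b],[c,d]], inverse = (1/det)·[[d,-b],[-c,a]]
det = (2)(2) - (3)(3) = 4 - 9 = -5
Inverse = (1/-5)·[[2, -3], [-3, 2]]
= [[-2/5, 3/5], [3/5, -2/5]]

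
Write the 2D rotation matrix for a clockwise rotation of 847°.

Rotation matrix formula: [[cos θ, -sin θ], [sin θ, cos θ]]
A clockwise rotation by 847° is equivalent to a counterclockwise rotation by -847°.
For θ = -847°:
cos(-847°) = -0.6018
sin(-847°) = -0.7986
Result: [[-0.6018, 0.7986], [-0.7986, -0.6018]]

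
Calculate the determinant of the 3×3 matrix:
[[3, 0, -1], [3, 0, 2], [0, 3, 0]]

Expansion along first row:
det = 3·det([[0,2],[3,0]]) - 0·det([[3,2],[0,0]]) + -1·det([[3,0],[0,3]])
    = 3·(0·0 - 2·3) - 0·(3·0 - 2·0) + -1·(3·3 - 0·0)
    = 3·-6 - 0·0 + -1·9
    = -18 + 0 + -9 = -27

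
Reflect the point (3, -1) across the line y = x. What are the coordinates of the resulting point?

Reflection across line y = x: (3, -1) → (-1, 3)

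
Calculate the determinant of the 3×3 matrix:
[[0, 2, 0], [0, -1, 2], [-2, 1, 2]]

Expansion along first row:
det = 0·det([[-1,2],[1,2]]) - 2·det([[0,2],[-2,2]]) + 0·det([[0,-1],[-2,1]])
    = 0·(-1·2 - 2·1) - 2·(0·2 - 2·-2) + 0·(0·1 - -1·-2)
    = 0·-4 - 2·4 + 0·-2
    = 0 + -8 + 0 = -8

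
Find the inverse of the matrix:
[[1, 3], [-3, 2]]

For [[a,b],[c,d]], inverse = (1/det)·[[d,-b],[-c,a]]
det = (1)(2) - (3)(-3) = 2 - -9 = 11
Inverse = (1/11)·[[2, -3], [3, 1]]
= [[2/11, -3/11], [3/11, 1/11]]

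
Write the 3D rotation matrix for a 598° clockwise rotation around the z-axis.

Rotation matrix for clockwise 598° around z-axis:
A clockwise rotation by 598° is a counterclockwise rotation by -598°.
cos(-598°) = -0.5299, sin(-598°) = 0.8480
Result: [[-0.5299, -0.8480, 0], [0.8480, -0.5299, 0], [0, 0, 1]]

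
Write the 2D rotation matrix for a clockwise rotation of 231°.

Rotation matrix formula: [[cos θ, -sin θ], [sin θ, cos θ]]
A clockwise rotation by 231° is equivalent to a counterclockwise rotation by -231°.
For θ = -231°:
cos(-231°) = -0.6293
sin(-231°) = 0.7771
Result: [[-0.6293, -0.7771], [0.7771, -0.6293]]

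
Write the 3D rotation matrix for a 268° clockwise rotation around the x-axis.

Rotation matrix for clockwise 268° around x-axis:
A clockwise rotation by 268° is a counterclockwise rotation by -268°.
cos(-268°) = -0.0349, sin(-268°) = 0.9994
Result: [[1, 0, 0], [0, -0.0349, -0.9994], [0, 0.9994, -0.0349]]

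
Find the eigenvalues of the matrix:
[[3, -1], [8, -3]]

Characteristic equation: det(A - λI) = 0
λ² - (trace)λ + (det) = 0
trace = 3 + -3 = 0, det = (3)(-3) - (-1)(8) = -1
λ² - (0)λ + (-1) = 0
λ = (0 ± √((0)² - 4·(-1))) / 2 = (0 ± √4) / 2
Solving: λ = -1, 1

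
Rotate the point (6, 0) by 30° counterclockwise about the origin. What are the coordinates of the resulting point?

Rotation matrix for 30°: [[cos 30°, -sin 30°], [sin 30°, cos 30°]] ≈ [[0.866025, -0.500000], [0.500000, 0.866025]]
[[0.866025, -0.500000], [0.500000, 0.866025]] × [6, 0]ᵀ ≈ [5.1962, 3]ᵀ
Result: (5.1962, 3)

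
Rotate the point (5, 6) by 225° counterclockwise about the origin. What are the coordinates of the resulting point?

Rotation matrix for 225°: [[cos 225°, -sin 225°], [sin 225°, cos 225°]] ≈ [[-0.707107, 0.707107], [-0.707107, -0.707107]]
[[-0.707107, 0.707107], [-0.707107, -0.707107]] × [5, 6]ᵀ ≈ [0.7071, -7.7782]ᵀ
Result: (0.7071, -7.7782)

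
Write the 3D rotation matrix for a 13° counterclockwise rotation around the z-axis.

Rotation matrix for counterclockwise 13° around z-axis:
cos(13°) = 0.9744, sin(13°) = 0.2250
Result: [[0.9744, -0.2250, 0], [0.2250, 0.9744, 0], [0, 0, 1]]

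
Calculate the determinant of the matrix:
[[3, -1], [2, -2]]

For a 2×2 matrix [[a, b], [c, d]], det = ad - bc
det = (3)(-2) - (-1)(2) = -6 - -2 = -4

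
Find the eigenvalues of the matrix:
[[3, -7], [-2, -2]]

Characteristic equation: det(A - λI) = 0
λ² - (trace)λ + (det) = 0
trace = 3 + -2 = 1, det = (3)(-2) - (-7)(-2) = -20
λ² - (1)λ + (-20) = 0
λ = (1 ± √((1)² - 4·(-20))) / 2 = (1 ± √81) / 2
Solving: λ = -4, 5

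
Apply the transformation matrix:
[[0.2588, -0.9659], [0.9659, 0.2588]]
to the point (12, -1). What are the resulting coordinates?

Matrix multiplication:
[[0.2588, -0.9659], [0.9659, 0.2588]] × [12, -1]ᵀ
= [(0.2588)(12) + (-0.9659)(-1), (0.9659)(12) + (0.2588)(-1)]ᵀ
= [4.0715, 11.3320]ᵀ
Result: (4.0715, 11.3320)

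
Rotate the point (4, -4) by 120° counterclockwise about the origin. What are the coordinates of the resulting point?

Rotation matrix for 120°: [[cos 120°, -sin 120°], [sin 120°, cos 120°]] ≈ [[-0.500000, -0.866025], [0.866025, -0.500000]]
[[-0.500000, -0.866025], [0.866025, -0.500000]] × [4, -4]ᵀ ≈ [1.4641, 5.4641]ᵀ
Result: (1.4641, 5.4641)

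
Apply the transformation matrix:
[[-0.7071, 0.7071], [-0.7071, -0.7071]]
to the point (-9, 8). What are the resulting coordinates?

Matrix multiplication:
[[-0.7071, 0.7071], [-0.7071, -0.7071]] × [-9, 8]ᵀ
= [(-0.7071)(-9) + (0.7071)(8), (-0.7071)(-9) + (-0.7071)(8)]ᵀ
= [12.0207, 0.7071]ᵀ
Result: (12.0207, 0.7071)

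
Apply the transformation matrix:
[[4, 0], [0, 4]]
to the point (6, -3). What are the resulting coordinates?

Matrix multiplication:
[[4, 0], [0, 4]] × [6, -3]ᵀ
= [(4)(6) + (0)(-3), (0)(6) + (4)(-3)]ᵀ
= [24, -12]ᵀ
Result: (24, -12)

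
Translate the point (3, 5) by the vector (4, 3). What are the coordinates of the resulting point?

Translation by (4, 3) (homogeneous matrix [[1, 0, 4], [0, 1, 3], [0, 0, 1]]):
x' = 3 + 4 = 7
y' = 5 + 3 = 8
Result: (7, 8)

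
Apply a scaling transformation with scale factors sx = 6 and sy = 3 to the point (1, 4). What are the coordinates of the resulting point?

Scaling matrix:
[[6, 0], [0, 3]]
Result: (1 × 6, 4 × 3) = (6, 12)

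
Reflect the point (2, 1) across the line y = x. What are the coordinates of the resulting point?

Reflection across line y = x: (2, 1) → (1, 2)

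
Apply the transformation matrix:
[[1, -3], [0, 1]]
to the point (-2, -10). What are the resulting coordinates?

Matrix multiplication:
[[1, -3], [0, 1]] × [-2, -10]ᵀ
= [(1)(-2) + (-3)(-10), (0)(-2) + (1)(-10)]ᵀ
= [28, -10]ᵀ
Result: (28, -10)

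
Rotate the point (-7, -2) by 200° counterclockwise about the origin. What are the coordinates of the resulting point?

Rotation matrix for 200°: [[cos 200°, -sin 200°], [sin 200°, cos 200°]] ≈ [[-0.939693, 0.342020], [-0.342020, -0.939693]]
[[-0.939693, 0.342020], [-0.342020, -0.939693]] × [-7, -2]ᵀ ≈ [5.8938, 4.2735]ᵀ
Result: (5.8938, 4.2735)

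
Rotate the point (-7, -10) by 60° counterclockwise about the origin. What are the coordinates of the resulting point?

Rotation matrix for 60°: [[cos 60°, -sin 60°], [sin 60°, cos 60°]] ≈ [[0.500000, -0.866025], [0.866025, 0.500000]]
[[0.500000, -0.866025], [0.866025, 0.500000]] × [-7, -10]ᵀ ≈ [5.1603, -11.0622]ᵀ
Result: (5.1603, -11.0622)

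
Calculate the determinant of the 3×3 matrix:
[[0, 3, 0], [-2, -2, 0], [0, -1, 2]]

Expansion along first row:
det = 0·det([[-2,0],[-1,2]]) - 3·det([[-2,0],[0,2]]) + 0·det([[-2,-2],[0,-1]])
    = 0·(-2·2 - 0·-1) - 3·(-2·2 - 0·0) + 0·(-2·-1 - -2·0)
    = 0·-4 - 3·-4 + 0·2
    = 0 + 12 + 0 = 12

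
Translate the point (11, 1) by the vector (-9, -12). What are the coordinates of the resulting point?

Translation by (-9, -12) (homogeneous matrix [[1, 0, -9], [0, 1, -12], [0, 0, 1]]):
x' = 11 + -9 = 2
y' = 1 + -12 = -11
Result: (2, -11)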